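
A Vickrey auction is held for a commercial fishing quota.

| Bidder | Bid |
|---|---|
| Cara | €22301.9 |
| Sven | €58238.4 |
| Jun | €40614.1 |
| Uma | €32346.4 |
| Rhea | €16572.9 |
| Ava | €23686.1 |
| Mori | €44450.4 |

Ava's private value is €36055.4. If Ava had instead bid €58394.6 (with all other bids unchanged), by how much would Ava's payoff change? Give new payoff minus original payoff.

The highest bid among the other bidders is €58238.4; Ava's bid doesn't change that.
Original bid €23686.1: Ava is not highest (top rival bid is €58238.4); payoff €0.
Alternative bid €58394.6: Ava is highest, pays the top rival bid €58238.4; payoff €36055.4 − €58238.4 = −€22183.
Change in payoff = −€22183 − (€0) = −€22183.

−€22183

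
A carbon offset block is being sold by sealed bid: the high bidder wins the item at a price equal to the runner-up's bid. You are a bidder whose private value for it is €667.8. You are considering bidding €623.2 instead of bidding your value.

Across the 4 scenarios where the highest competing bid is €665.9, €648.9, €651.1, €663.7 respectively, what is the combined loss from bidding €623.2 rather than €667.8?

€41.6

The deviation costs you only when the competing bid falls strictly between €623.2 and €667.8; elsewhere both bids give the same outcome.
€665.9: truthful payoff €1.9, deviation payoff €0 → loss €1.9.
€648.9: truthful payoff €18.9, deviation payoff €0 → loss €18.9.
€651.1: truthful payoff €16.7, deviation payoff €0 → loss €16.7.
€663.7: truthful payoff €4.1, deviation payoff €0 → loss €4.1.
Total loss = €1.9 + €18.9 + €16.7 + €4.1 = €41.6.
In a second-price auction your bid sets only whether you win, not what you pay, so bidding your true value is weakly dominant.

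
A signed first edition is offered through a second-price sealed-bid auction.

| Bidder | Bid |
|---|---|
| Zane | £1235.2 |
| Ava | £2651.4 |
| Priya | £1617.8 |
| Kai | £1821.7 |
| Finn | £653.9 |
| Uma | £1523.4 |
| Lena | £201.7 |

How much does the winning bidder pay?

Highest bid: Ava at £2651.4, so Ava wins.
Second-highest bid: Kai at £1821.7 — that is the price the winner pays.

£1821.7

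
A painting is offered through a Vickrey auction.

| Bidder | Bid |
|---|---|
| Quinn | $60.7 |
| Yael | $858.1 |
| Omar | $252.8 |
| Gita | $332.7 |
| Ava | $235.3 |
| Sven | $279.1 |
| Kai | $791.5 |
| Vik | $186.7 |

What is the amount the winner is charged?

$791.5

Highest bid: Yael at $858.1, so Yael wins.
Second-highest bid: Kai at $791.5 — that is the price the winner pays.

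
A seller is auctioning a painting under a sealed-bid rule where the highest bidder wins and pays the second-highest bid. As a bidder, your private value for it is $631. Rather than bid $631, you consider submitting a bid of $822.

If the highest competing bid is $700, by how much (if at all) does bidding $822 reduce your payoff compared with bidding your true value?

$69

Bidding your value $631: you lose (since $631 < $700). Payoff $0.
Bidding $822: you win and pay $700. Payoff $631 − $700 = −$69.
The competing bid $700 lies between your value and your inflated bid, so overbidding wins an item priced above your value.
Loss from deviating = $0 − (−$69) = $69.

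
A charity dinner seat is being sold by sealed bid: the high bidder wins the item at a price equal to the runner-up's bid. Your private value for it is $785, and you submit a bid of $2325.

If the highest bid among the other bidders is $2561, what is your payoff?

$0

Your bid $2325 is below the highest competing bid $2561, so you lose.
A losing bidder pays nothing and receives nothing: payoff = $0.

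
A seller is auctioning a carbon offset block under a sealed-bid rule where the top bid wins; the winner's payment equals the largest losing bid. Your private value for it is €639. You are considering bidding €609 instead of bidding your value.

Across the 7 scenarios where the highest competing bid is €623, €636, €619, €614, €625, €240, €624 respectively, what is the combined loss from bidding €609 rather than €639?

€93

The deviation costs you only when the competing bid falls strictly between €609 and €639; elsewhere both bids give the same outcome.
€623: truthful payoff €16, deviation payoff €0 → loss €16.
€636: truthful payoff €3, deviation payoff €0 → loss €3.
€619: truthful payoff €20, deviation payoff €0 → loss €20.
€614: truthful payoff €25, deviation payoff €0 → loss €25.
€625: truthful payoff €14, deviation payoff €0 → loss €14.
€240: outcomes coincide → loss €0.
€624: truthful payoff €15, deviation payoff €0 → loss €15.
Total loss = €16 + €3 + €20 + €25 + €14 + €15 = €93.
Truthful bidding weakly dominates here: raising your bid can only win items priced above your value, and lowering it can only forfeit items priced below.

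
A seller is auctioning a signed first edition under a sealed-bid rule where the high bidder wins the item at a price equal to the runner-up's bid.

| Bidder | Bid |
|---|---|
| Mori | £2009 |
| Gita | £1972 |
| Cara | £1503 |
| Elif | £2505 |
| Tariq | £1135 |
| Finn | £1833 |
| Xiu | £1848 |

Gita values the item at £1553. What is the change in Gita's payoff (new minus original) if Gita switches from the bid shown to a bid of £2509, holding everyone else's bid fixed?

The highest bid among the other bidders is £2505; Gita's bid doesn't change that.
Original bid £1972: Gita is not highest (top rival bid is £2505); payoff £0.
Alternative bid £2509: Gita is highest, pays the top rival bid £2505; payoff £1553 − £2505 = −£952.
Change in payoff = −£952 − (£0) = −£952.

−£952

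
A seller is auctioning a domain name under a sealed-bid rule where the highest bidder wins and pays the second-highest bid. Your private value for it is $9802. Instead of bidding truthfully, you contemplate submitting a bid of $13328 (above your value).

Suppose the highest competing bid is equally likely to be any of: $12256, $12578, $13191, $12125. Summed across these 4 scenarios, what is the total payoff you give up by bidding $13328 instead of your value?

$10942

The deviation costs you only when the competing bid falls strictly between $9802 and $13328; elsewhere both bids give the same outcome.
$12256: truthful payoff $0, deviation payoff −$2454 → loss $2454.
$12578: truthful payoff $0, deviation payoff −$2776 → loss $2776.
$13191: truthful payoff $0, deviation payoff −$3389 → loss $3389.
$12125: truthful payoff $0, deviation payoff −$2323 → loss $2323.
Total loss = $2454 + $2776 + $3389 + $2323 = $10942.
Because the price is fixed by the runner-up's bid, deviating from your value can only change a good outcome into a bad one — never the reverse.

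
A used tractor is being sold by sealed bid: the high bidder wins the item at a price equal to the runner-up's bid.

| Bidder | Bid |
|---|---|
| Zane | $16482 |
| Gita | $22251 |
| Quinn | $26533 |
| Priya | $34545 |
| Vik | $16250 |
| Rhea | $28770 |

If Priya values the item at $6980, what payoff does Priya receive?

−$21790

Highest bid: Priya at $34545, so Priya wins.
Second-highest bid: Rhea at $28770 — that is the price the winner pays.
Priya's payoff = value − price = $6980 − $28770 = −$21790.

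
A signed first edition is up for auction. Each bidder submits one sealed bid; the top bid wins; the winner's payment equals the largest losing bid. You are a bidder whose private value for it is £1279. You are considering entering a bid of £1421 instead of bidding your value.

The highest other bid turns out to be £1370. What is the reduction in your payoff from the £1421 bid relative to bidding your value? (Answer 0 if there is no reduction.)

Bidding your value £1279: you lose (since £1279 < £1370). Payoff £0.
Bidding £1421: you win and pay £1370. Payoff £1279 − £1370 = −£91.
The competing bid £1370 lies between your value and your inflated bid, so overbidding wins an item priced above your value.
Loss from deviating = £0 − (−£91) = £91.

£91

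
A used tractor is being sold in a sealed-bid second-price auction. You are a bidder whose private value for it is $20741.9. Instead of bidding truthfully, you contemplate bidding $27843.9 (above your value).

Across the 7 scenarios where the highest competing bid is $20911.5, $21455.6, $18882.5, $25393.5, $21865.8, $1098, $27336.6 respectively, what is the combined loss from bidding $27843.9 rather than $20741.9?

The deviation costs you only when the competing bid falls strictly between $20741.9 and $27843.9; elsewhere both bids give the same outcome.
$20911.5: truthful payoff $0, deviation payoff −$169.6 → loss $169.6.
$21455.6: truthful payoff $0, deviation payoff −$713.7 → loss $713.7.
$18882.5: outcomes coincide → loss $0.
$25393.5: truthful payoff $0, deviation payoff −$4651.6 → loss $4651.6.
$21865.8: truthful payoff $0, deviation payoff −$1123.9 → loss $1123.9.
$1098: outcomes coincide → loss $0.
$27336.6: truthful payoff $0, deviation payoff −$6594.7 → loss $6594.7.
Total loss = $169.6 + $713.7 + $4651.6 + $1123.9 + $6594.7 = $13253.5.
Because the price is fixed by the runner-up's bid, deviating from your value can only change a good outcome into a bad one — never the reverse.

$13253.5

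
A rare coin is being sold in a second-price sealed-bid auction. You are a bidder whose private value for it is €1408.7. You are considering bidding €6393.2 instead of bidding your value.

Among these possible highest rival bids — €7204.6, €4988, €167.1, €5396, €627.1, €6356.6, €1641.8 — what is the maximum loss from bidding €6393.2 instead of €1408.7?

€7204.6: same outcome either way → loss €0.
€4988: truthful gives €0, deviation gives −€3579.3 → loss €3579.3.
€167.1: same outcome either way → loss €0.
€5396: truthful gives €0, deviation gives −€3987.3 → loss €3987.3.
€627.1: same outcome either way → loss €0.
€6356.6: truthful gives €0, deviation gives −€4947.9 → loss €4947.9.
€1641.8: truthful gives €0, deviation gives −€233.1 → loss €233.1.
Maximum loss: €4947.9.

€4947.9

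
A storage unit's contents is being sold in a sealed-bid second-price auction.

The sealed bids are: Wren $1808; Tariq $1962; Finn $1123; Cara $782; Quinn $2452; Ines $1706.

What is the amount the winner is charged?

Highest bid: Quinn at $2452, so Quinn wins.
Second-highest bid: Tariq at $1962 — that is the price the winner pays.

$1962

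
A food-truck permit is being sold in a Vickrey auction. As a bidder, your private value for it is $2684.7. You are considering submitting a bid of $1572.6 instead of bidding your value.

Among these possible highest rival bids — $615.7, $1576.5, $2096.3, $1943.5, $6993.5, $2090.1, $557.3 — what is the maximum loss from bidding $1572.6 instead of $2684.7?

$1108.2

$615.7: same outcome either way → loss $0.
$1576.5: truthful gives $1108.2, deviation gives $0 → loss $1108.2.
$2096.3: truthful gives $588.4, deviation gives $0 → loss $588.4.
$1943.5: truthful gives $741.2, deviation gives $0 → loss $741.2.
$6993.5: same outcome either way → loss $0.
$2090.1: truthful gives $594.6, deviation gives $0 → loss $594.6.
$557.3: same outcome either way → loss $0.
Maximum loss: $1108.2.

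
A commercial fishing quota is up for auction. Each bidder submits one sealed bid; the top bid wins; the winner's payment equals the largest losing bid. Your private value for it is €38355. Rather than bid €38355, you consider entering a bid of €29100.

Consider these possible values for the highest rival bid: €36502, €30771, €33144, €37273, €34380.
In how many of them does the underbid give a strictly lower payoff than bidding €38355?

5

The deviation hurts exactly when the highest competing bid lies strictly between €29100 and €38355 — underbidding then forfeits a profitable win.
€36502: inside the interval → strictly worse (loss €1853).
€30771: inside the interval → strictly worse (loss €7584).
€33144: inside the interval → strictly worse (loss €5211).
€37273: inside the interval → strictly worse (loss €1082).
€34380: inside the interval → strictly worse (loss €3975).
Count: 5.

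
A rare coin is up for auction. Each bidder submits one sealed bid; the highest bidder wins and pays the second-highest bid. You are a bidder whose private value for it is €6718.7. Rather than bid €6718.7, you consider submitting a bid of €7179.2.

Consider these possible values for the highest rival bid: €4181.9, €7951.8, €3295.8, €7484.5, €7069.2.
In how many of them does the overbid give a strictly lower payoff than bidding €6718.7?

1

The deviation hurts exactly when the highest competing bid lies strictly between €6718.7 and €7179.2 — overbidding then wins at a price above your value.
€4181.9: below both → same outcome either way.
€7951.8: above both → same outcome either way.
€3295.8: below both → same outcome either way.
€7484.5: above both → same outcome either way.
€7069.2: inside the interval → strictly worse (loss €350.5).
Count: 1.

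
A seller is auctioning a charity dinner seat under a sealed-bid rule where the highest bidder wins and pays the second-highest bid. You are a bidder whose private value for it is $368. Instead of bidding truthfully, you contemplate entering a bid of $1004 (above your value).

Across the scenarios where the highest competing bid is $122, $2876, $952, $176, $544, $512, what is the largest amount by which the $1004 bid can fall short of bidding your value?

$584

$122: same outcome either way → loss $0.
$2876: same outcome either way → loss $0.
$952: truthful gives $0, deviation gives −$584 → loss $584.
$176: same outcome either way → loss $0.
$544: truthful gives $0, deviation gives −$176 → loss $176.
$512: truthful gives $0, deviation gives −$144 → loss $144.
Maximum loss: $584.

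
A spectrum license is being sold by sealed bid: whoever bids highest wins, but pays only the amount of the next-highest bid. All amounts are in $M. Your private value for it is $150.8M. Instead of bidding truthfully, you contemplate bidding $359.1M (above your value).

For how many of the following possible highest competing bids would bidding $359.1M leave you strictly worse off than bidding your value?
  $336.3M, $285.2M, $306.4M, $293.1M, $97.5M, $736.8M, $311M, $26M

5

The deviation hurts exactly when the highest competing bid lies strictly between $150.8M and $359.1M — overbidding then wins at a price above your value.
$336.3M: inside the interval → strictly worse (loss $185.5M).
$285.2M: inside the interval → strictly worse (loss $134.4M).
$306.4M: inside the interval → strictly worse (loss $155.6M).
$293.1M: inside the interval → strictly worse (loss $142.3M).
$97.5M: below both → same outcome either way.
$736.8M: above both → same outcome either way.
$311M: inside the interval → strictly worse (loss $160.2M).
$26M: below both → same outcome either way.
Count: 5.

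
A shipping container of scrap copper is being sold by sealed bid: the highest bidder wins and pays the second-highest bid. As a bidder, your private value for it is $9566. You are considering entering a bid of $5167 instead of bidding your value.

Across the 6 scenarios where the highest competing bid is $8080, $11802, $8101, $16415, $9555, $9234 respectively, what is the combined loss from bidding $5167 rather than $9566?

$3294

The deviation costs you only when the competing bid falls strictly between $5167 and $9566; elsewhere both bids give the same outcome.
$8080: truthful payoff $1486, deviation payoff $0 → loss $1486.
$11802: outcomes coincide → loss $0.
$8101: truthful payoff $1465, deviation payoff $0 → loss $1465.
$16415: outcomes coincide → loss $0.
$9555: truthful payoff $11, deviation payoff $0 → loss $11.
$9234: truthful payoff $332, deviation payoff $0 → loss $332.
Total loss = $1486 + $1465 + $11 + $332 = $3294.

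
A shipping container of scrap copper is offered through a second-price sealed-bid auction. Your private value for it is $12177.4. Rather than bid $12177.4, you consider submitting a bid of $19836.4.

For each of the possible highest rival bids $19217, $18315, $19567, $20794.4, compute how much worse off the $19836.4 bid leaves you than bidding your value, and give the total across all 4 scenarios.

The deviation costs you only when the competing bid falls strictly between $12177.4 and $19836.4; elsewhere both bids give the same outcome.
$19217: truthful payoff $0, deviation payoff −$7039.6 → loss $7039.6.
$18315: truthful payoff $0, deviation payoff −$6137.6 → loss $6137.6.
$19567: truthful payoff $0, deviation payoff −$7389.6 → loss $7389.6.
$20794.4: outcomes coincide → loss $0.
Total loss = $7039.6 + $6137.6 + $7389.6 = $20566.8.

$20566.8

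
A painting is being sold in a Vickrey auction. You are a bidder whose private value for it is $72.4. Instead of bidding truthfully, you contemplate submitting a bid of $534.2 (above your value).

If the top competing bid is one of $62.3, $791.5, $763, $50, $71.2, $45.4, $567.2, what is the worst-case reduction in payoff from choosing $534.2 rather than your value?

$62.3: same outcome either way → loss $0.
$791.5: same outcome either way → loss $0.
$763: same outcome either way → loss $0.
$50: same outcome either way → loss $0.
$71.2: same outcome either way → loss $0.
$45.4: same outcome either way → loss $0.
$567.2: same outcome either way → loss $0.
Maximum loss: $0.

$0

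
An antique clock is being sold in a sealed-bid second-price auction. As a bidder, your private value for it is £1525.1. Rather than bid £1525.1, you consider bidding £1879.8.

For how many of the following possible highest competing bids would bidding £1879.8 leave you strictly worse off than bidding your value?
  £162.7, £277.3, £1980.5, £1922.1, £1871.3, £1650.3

The deviation hurts exactly when the highest competing bid lies strictly between £1525.1 and £1879.8 — overbidding then wins at a price above your value.
£162.7: below both → same outcome either way.
£277.3: below both → same outcome either way.
£1980.5: above both → same outcome either way.
£1922.1: above both → same outcome either way.
£1871.3: inside the interval → strictly worse (loss £346.2).
£1650.3: inside the interval → strictly worse (loss £125.2).
Count: 2.

2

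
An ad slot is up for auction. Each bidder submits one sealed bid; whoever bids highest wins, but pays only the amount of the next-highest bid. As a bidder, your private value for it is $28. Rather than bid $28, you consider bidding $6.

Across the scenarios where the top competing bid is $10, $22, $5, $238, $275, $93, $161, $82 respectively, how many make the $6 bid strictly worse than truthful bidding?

The deviation hurts exactly when the highest competing bid lies strictly between $6 and $28 — underbidding then forfeits a profitable win.
$10: inside the interval → strictly worse (loss $18).
$22: inside the interval → strictly worse (loss $6).
$5: below both → same outcome either way.
$238: above both → same outcome either way.
$275: above both → same outcome either way.
$93: above both → same outcome either way.
$161: above both → same outcome either way.
$82: above both → same outcome either way.
Count: 2.

2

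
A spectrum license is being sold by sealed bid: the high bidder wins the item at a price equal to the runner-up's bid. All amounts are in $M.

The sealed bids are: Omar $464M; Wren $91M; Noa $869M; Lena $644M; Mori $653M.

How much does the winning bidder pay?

Highest bid: Noa at $869M, so Noa wins.
Second-highest bid: Mori at $653M — that is the price the winner pays.

$653M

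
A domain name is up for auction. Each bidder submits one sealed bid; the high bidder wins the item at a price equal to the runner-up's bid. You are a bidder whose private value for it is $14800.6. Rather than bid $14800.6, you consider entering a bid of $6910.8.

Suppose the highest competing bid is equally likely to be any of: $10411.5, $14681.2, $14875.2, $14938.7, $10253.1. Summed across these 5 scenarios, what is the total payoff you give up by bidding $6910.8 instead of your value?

$9056

The deviation costs you only when the competing bid falls strictly between $6910.8 and $14800.6; elsewhere both bids give the same outcome.
$10411.5: truthful payoff $4389.1, deviation payoff $0 → loss $4389.1.
$14681.2: truthful payoff $119.4, deviation payoff $0 → loss $119.4.
$14875.2: outcomes coincide → loss $0.
$14938.7: outcomes coincide → loss $0.
$10253.1: truthful payoff $4547.5, deviation payoff $0 → loss $4547.5.
Total loss = $4389.1 + $119.4 + $4547.5 = $9056.
In a second-price auction your bid sets only whether you win, not what you pay, so bidding your true value is weakly dominant.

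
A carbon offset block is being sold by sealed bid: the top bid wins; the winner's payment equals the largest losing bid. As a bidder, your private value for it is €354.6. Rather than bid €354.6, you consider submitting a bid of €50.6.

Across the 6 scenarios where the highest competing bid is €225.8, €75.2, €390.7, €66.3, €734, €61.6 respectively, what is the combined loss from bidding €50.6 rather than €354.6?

The deviation costs you only when the competing bid falls strictly between €50.6 and €354.6; elsewhere both bids give the same outcome.
€225.8: truthful payoff €128.8, deviation payoff €0 → loss €128.8.
€75.2: truthful payoff €279.4, deviation payoff €0 → loss €279.4.
€390.7: outcomes coincide → loss €0.
€66.3: truthful payoff €288.3, deviation payoff €0 → loss €288.3.
€734: outcomes coincide → loss €0.
€61.6: truthful payoff €293, deviation payoff €0 → loss €293.
Total loss = €128.8 + €279.4 + €288.3 + €293 = €989.5.

€989.5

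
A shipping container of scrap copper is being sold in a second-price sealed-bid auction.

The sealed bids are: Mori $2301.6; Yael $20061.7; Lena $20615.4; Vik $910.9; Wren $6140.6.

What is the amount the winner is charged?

Highest bid: Lena at $20615.4, so Lena wins.
Second-highest bid: Yael at $20061.7 — that is the price the winner pays.

$20061.7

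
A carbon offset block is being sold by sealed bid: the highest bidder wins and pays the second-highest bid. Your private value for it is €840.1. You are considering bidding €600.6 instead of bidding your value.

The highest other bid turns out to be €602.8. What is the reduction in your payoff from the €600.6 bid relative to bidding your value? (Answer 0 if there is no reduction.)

€237.3

Bidding your value €840.1: you win (since €840.1 > €602.8) and pay €602.8. Payoff €237.3.
Bidding €600.6: you lose. Payoff €0.
The competing bid €602.8 lies between your shaded bid and your value, so underbidding forfeits an item you could have won at a profitable price.
Loss from deviating = €237.3 − (€0) = €237.3.
Because the price is fixed by the runner-up's bid, deviating from your value can only change a good outcome into a bad one — never the reverse.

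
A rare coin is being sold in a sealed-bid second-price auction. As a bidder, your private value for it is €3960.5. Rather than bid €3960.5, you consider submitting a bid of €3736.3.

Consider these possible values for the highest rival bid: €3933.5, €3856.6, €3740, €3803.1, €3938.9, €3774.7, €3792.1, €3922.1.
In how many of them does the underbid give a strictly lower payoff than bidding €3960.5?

8

The deviation hurts exactly when the highest competing bid lies strictly between €3736.3 and €3960.5 — underbidding then forfeits a profitable win.
€3933.5: inside the interval → strictly worse (loss €27).
€3856.6: inside the interval → strictly worse (loss €103.9).
€3740: inside the interval → strictly worse (loss €220.5).
€3803.1: inside the interval → strictly worse (loss €157.4).
€3938.9: inside the interval → strictly worse (loss €21.6).
€3774.7: inside the interval → strictly worse (loss €185.8).
€3792.1: inside the interval → strictly worse (loss €168.4).
€3922.1: inside the interval → strictly worse (loss €38.4).
Count: 8.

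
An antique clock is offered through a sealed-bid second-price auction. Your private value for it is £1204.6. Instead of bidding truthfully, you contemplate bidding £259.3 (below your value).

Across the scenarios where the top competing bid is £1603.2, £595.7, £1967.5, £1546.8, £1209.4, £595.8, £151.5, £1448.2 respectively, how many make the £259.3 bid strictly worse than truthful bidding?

2

The deviation hurts exactly when the highest competing bid lies strictly between £259.3 and £1204.6 — underbidding then forfeits a profitable win.
£1603.2: above both → same outcome either way.
£595.7: inside the interval → strictly worse (loss £608.9).
£1967.5: above both → same outcome either way.
£1546.8: above both → same outcome either way.
£1209.4: above both → same outcome either way.
£595.8: inside the interval → strictly worse (loss £608.8).
£151.5: below both → same outcome either way.
£1448.2: above both → same outcome either way.
Count: 2.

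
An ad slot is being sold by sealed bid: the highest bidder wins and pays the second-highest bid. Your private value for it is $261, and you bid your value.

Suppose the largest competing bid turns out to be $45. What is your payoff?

$216

Your bid $261 exceeds the highest competing bid $45, so you win.
In a second-price auction the winner pays the second-highest bid, $45.
Payoff = value − price = $261 − $45 = $216.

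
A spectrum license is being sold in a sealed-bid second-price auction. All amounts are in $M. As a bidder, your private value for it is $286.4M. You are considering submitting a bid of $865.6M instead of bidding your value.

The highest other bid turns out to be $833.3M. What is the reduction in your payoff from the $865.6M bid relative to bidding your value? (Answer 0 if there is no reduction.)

$546.9M

Bidding your value $286.4M: you lose (since $286.4M < $833.3M). Payoff $0M.
Bidding $865.6M: you win and pay $833.3M. Payoff $286.4M − $833.3M = −$546.9M.
The competing bid $833.3M lies between your value and your inflated bid, so overbidding wins an item priced above your value.
Loss from deviating = $0M − (−$546.9M) = $546.9M.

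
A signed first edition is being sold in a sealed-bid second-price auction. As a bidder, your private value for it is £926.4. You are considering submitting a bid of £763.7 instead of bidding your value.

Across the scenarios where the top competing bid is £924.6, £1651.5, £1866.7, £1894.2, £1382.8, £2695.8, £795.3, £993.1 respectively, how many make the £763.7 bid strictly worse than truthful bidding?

2

The deviation hurts exactly when the highest competing bid lies strictly between £763.7 and £926.4 — underbidding then forfeits a profitable win.
£924.6: inside the interval → strictly worse (loss £1.8).
£1651.5: above both → same outcome either way.
£1866.7: above both → same outcome either way.
£1894.2: above both → same outcome either way.
£1382.8: above both → same outcome either way.
£2695.8: above both → same outcome either way.
£795.3: inside the interval → strictly worse (loss £131.1).
£993.1: above both → same outcome either way.
Count: 2.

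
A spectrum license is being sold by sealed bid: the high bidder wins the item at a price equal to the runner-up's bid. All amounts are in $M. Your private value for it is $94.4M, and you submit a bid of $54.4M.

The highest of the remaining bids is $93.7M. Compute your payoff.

$0M

Your bid $54.4M is below the highest competing bid $93.7M, so you lose.
A losing bidder pays nothing and receives nothing: payoff = $0M.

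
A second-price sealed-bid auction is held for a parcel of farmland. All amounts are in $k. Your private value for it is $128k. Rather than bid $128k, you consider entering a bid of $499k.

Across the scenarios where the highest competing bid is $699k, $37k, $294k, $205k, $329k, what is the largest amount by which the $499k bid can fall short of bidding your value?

$699k: same outcome either way → loss $0k.
$37k: same outcome either way → loss $0k.
$294k: truthful gives $0k, deviation gives −$166k → loss $166k.
$205k: truthful gives $0k, deviation gives −$77k → loss $77k.
$329k: truthful gives $0k, deviation gives −$201k → loss $201k.
Maximum loss: $201k.

$201k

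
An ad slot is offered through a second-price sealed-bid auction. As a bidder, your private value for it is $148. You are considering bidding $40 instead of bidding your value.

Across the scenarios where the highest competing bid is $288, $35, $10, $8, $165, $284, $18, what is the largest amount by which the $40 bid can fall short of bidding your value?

$288: same outcome either way → loss $0.
$35: same outcome either way → loss $0.
$10: same outcome either way → loss $0.
$8: same outcome either way → loss $0.
$165: same outcome either way → loss $0.
$284: same outcome either way → loss $0.
$18: same outcome either way → loss $0.
Maximum loss: $0.

$0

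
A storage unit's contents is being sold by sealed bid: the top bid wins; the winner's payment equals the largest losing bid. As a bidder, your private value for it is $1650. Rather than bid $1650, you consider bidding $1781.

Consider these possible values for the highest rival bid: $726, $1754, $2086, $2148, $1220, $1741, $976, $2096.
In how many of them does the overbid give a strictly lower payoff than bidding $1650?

The deviation hurts exactly when the highest competing bid lies strictly between $1650 and $1781 — overbidding then wins at a price above your value.
$726: below both → same outcome either way.
$1754: inside the interval → strictly worse (loss $104).
$2086: above both → same outcome either way.
$2148: above both → same outcome either way.
$1220: below both → same outcome either way.
$1741: inside the interval → strictly worse (loss $91).
$976: below both → same outcome either way.
$2096: above both → same outcome either way.
Count: 2.

2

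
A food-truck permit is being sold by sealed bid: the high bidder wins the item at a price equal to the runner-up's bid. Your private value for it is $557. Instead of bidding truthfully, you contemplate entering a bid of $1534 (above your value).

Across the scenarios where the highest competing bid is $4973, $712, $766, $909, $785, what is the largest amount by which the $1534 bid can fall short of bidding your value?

$4973: same outcome either way → loss $0.
$712: truthful gives $0, deviation gives −$155 → loss $155.
$766: truthful gives $0, deviation gives −$209 → loss $209.
$909: truthful gives $0, deviation gives −$352 → loss $352.
$785: truthful gives $0, deviation gives −$228 → loss $228.
Maximum loss: $352.

$352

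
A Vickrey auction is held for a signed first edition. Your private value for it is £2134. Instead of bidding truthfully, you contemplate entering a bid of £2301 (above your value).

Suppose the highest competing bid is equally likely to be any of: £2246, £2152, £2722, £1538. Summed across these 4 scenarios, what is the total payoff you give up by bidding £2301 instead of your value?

£130

The deviation costs you only when the competing bid falls strictly between £2134 and £2301; elsewhere both bids give the same outcome.
£2246: truthful payoff £0, deviation payoff −£112 → loss £112.
£2152: truthful payoff £0, deviation payoff −£18 → loss £18.
£2722: outcomes coincide → loss £0.
£1538: outcomes coincide → loss £0.
Total loss = £112 + £18 = £130.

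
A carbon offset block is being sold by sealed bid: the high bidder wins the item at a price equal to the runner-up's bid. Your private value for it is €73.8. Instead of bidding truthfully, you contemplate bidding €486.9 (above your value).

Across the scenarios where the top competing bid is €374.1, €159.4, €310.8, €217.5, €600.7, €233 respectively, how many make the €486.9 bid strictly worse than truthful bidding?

The deviation hurts exactly when the highest competing bid lies strictly between €73.8 and €486.9 — overbidding then wins at a price above your value.
€374.1: inside the interval → strictly worse (loss €300.3).
€159.4: inside the interval → strictly worse (loss €85.6).
€310.8: inside the interval → strictly worse (loss €237).
€217.5: inside the interval → strictly worse (loss €143.7).
€600.7: above both → same outcome either way.
€233: inside the interval → strictly worse (loss €159.2).
Count: 5.

5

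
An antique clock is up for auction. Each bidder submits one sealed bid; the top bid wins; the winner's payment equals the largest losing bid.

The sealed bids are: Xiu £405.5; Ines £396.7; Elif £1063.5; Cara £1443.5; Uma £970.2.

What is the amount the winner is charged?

£1063.5

Highest bid: Cara at £1443.5, so Cara wins.
Second-highest bid: Elif at £1063.5 — that is the price the winner pays.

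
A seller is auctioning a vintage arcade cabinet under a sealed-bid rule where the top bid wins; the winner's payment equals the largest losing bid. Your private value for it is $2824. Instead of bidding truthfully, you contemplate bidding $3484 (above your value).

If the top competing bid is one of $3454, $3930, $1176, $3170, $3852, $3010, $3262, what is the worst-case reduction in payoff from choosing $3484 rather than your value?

$3454: truthful gives $0, deviation gives −$630 → loss $630.
$3930: same outcome either way → loss $0.
$1176: same outcome either way → loss $0.
$3170: truthful gives $0, deviation gives −$346 → loss $346.
$3852: same outcome either way → loss $0.
$3010: truthful gives $0, deviation gives −$186 → loss $186.
$3262: truthful gives $0, deviation gives −$438 → loss $438.
Maximum loss: $630.

$630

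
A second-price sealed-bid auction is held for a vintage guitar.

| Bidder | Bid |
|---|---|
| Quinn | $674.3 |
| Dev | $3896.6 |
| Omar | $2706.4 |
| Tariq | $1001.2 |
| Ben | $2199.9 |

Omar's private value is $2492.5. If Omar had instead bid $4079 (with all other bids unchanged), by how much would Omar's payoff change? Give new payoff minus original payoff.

−$1404.1

The highest bid among the other bidders is $3896.6; Omar's bid doesn't change that.
Original bid $2706.4: Omar is not highest (top rival bid is $3896.6); payoff $0.
Alternative bid $4079: Omar is highest, pays the top rival bid $3896.6; payoff $2492.5 − $3896.6 = −$1404.1.
Change in payoff = −$1404.1 − ($0) = −$1404.1.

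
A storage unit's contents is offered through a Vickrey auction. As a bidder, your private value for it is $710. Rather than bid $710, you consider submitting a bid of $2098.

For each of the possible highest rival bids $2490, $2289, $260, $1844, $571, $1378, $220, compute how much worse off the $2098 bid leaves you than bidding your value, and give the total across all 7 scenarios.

$1802

The deviation costs you only when the competing bid falls strictly between $710 and $2098; elsewhere both bids give the same outcome.
$2490: outcomes coincide → loss $0.
$2289: outcomes coincide → loss $0.
$260: outcomes coincide → loss $0.
$1844: truthful payoff $0, deviation payoff −$1134 → loss $1134.
$571: outcomes coincide → loss $0.
$1378: truthful payoff $0, deviation payoff −$668 → loss $668.
$220: outcomes coincide → loss $0.
Total loss = $1134 + $668 = $1802.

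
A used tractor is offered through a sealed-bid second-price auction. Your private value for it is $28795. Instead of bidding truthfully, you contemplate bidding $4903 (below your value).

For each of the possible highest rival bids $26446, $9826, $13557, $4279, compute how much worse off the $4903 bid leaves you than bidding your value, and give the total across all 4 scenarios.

$36556

The deviation costs you only when the competing bid falls strictly between $4903 and $28795; elsewhere both bids give the same outcome.
$26446: truthful payoff $2349, deviation payoff $0 → loss $2349.
$9826: truthful payoff $18969, deviation payoff $0 → loss $18969.
$13557: truthful payoff $15238, deviation payoff $0 → loss $15238.
$4279: outcomes coincide → loss $0.
Total loss = $2349 + $18969 + $15238 = $36556.
Because the price is fixed by the runner-up's bid, deviating from your value can only change a good outcome into a bad one — never the reverse.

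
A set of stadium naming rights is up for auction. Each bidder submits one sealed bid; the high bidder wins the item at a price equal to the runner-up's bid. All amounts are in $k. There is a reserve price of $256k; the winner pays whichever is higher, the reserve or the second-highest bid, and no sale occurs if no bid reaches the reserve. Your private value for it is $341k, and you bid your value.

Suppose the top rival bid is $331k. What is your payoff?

$10k

Your bid $341k is the highest and exceeds the reserve.
Price = max(second-highest bid, reserve) = max($331k, $256k) = $331k.
Payoff = $341k − $331k = $10k.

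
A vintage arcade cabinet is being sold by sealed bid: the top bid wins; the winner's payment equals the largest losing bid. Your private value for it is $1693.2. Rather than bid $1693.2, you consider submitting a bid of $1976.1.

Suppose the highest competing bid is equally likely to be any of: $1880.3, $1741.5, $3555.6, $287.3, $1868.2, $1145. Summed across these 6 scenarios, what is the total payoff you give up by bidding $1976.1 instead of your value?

The deviation costs you only when the competing bid falls strictly between $1693.2 and $1976.1; elsewhere both bids give the same outcome.
$1880.3: truthful payoff $0, deviation payoff −$187.1 → loss $187.1.
$1741.5: truthful payoff $0, deviation payoff −$48.3 → loss $48.3.
$3555.6: outcomes coincide → loss $0.
$287.3: outcomes coincide → loss $0.
$1868.2: truthful payoff $0, deviation payoff −$175 → loss $175.
$1145: outcomes coincide → loss $0.
Total loss = $187.1 + $48.3 + $175 = $410.4.
Because the price is fixed by the runner-up's bid, deviating from your value can only change a good outcome into a bad one — never the reverse.

$410.4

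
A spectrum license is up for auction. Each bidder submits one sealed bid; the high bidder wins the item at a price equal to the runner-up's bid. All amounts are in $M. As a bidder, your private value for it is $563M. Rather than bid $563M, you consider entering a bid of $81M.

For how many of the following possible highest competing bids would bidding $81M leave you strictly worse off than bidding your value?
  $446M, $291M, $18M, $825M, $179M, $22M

3

The deviation hurts exactly when the highest competing bid lies strictly between $81M and $563M — underbidding then forfeits a profitable win.
$446M: inside the interval → strictly worse (loss $117M).
$291M: inside the interval → strictly worse (loss $272M).
$18M: below both → same outcome either way.
$825M: above both → same outcome either way.
$179M: inside the interval → strictly worse (loss $384M).
$22M: below both → same outcome either way.
Count: 3.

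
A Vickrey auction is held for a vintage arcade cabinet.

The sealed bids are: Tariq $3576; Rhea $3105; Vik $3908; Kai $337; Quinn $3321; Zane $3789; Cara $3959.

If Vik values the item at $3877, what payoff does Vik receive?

Highest bid: Cara at $3959, so Cara wins.
Second-highest bid: Vik at $3908 — that is the price the winner pays.
Vik did not win, so Vik pays nothing and receives nothing: payoff $0.

$0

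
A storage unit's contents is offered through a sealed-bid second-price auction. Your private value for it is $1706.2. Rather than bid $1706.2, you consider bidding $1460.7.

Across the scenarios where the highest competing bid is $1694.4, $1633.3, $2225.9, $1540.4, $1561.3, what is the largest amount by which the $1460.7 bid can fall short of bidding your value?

$165.8

$1694.4: truthful gives $11.8, deviation gives $0 → loss $11.8.
$1633.3: truthful gives $72.9, deviation gives $0 → loss $72.9.
$2225.9: same outcome either way → loss $0.
$1540.4: truthful gives $165.8, deviation gives $0 → loss $165.8.
$1561.3: truthful gives $144.9, deviation gives $0 → loss $144.9.
Maximum loss: $165.8.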